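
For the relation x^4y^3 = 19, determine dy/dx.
Differentiate both sides with respect to x, treating y as y(x). By the chain rule, any term containing y contributes a factor of y' = dy/dx when we differentiate it.

Move every term to one side and write the relation as F(x, y) = 0. Term by term,
  d/dx[x^4y^3] = 3x^4y^2·y' + 4x^3y^3
  d/dx[-19] = 0

The pieces without y' make up ∂F/∂x and the coefficient of y' is ∂F/∂y:
  ∂F/∂x = 4x^3y^3,
  ∂F/∂y = 3x^4y^2.

Since d/dx[F] = ∂F/∂x + (∂F/∂y)·y' = 0, solve for y':
  (∂F/∂y)·y' = -∂F/∂x
  dy/dx = -(∂F/∂x)/(∂F/∂y) = -(4x^3y^3)/(3x^4y^2) = -4y/(3x)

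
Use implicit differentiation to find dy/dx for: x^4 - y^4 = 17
Take d/dx of both sides. Since y is implicitly a function of x, the chain rule attaches a y' = dy/dx factor whenever we differentiate through y.

Set F(x, y) = (left side) − (right side), so the curve is F = 0. Differentiating each term of F:
  d/dx[x^4] = 4x^3
  d/dx[-y^4] = -4y^3·y'
  d/dx[-17] = 0

Collecting, the y'-free part is the partial derivative in x and the y' coefficient is the partial derivative in y:
  ∂F/∂x = 4x^3
  ∂F/∂y = -4y^3

so d/dx[F(x, y(x))] = ∂F/∂x + (∂F/∂y)·y' = 0. Rearranging,
  dy/dx = -(∂F/∂x)/(∂F/∂y) = -(4x^3)/(-4y^3) = x^3/y^3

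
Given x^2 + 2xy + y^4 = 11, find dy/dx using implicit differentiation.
Apply d/dx to both sides, remembering that y depends on x. Each occurrence of y therefore brings in a y' = dy/dx via the chain rule.

With F(x, y) equal to the left-hand side minus the right, differentiate F term by term:
  d/dx[x^2] = 2x
  d/dx[2xy] = 2x·y' + 2y
  d/dx[y^4] = 4y^3·y'
  d/dx[-11] = 0
Adding these up, d/dx[F] = 0 becomes
  (2x + 2y) + (2x + 4y^3)·y' = 0,
so isolating y',
  dy/dx = -(2x + 2y)/(2x + 4y^3) = (-x - y)/(x + 2y^3)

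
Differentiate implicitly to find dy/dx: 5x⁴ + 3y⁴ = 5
Apply d/dx to both sides, remembering that y depends on x. Each occurrence of y therefore brings in a y' = dy/dx via the chain rule.

With F(x, y) equal to the left-hand side minus the right, differentiate F term by term:
  d/dx[5x^4] = 20x^3
  d/dx[3y^4] = 12y^3·y'
  d/dx[-5] = 0
Adding these up, d/dx[F] = 0 becomes
  (20x^3) + (12y^3)·y' = 0,
so isolating y',
  dy/dx = -(20x^3)/(12y^3) = -5x^3/(3y^3)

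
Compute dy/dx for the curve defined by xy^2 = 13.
Apply d/dx to both sides, remembering that y depends on x. Each occurrence of y therefore brings in a y' = dy/dx via the chain rule.

With F(x, y) equal to the left-hand side minus the right, differentiate F term by term:
  d/dx[xy^2] = 2xy·y' + y^2
  d/dx[-13] = 0
Adding these up, d/dx[F] = 0 becomes
  (y^2) + (2xy)·y' = 0,
so isolating y',
  dy/dx = -(y^2)/(2xy) = -y/(2x)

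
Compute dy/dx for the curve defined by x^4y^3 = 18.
Apply d/dx to both sides, remembering that y depends on x. Each occurrence of y therefore brings in a y' = dy/dx via the chain rule.

With F(x, y) equal to the left-hand side minus the right, differentiate F term by term:
  d/dx[x^4y^3] = 3x^4y^2·y' + 4x^3y^3
  d/dx[-18] = 0
Adding these up, d/dx[F] = 0 becomes
  (4x^3y^3) + (3x^4y^2)·y' = 0,
so isolating y',
  dy/dx = -(4x^3y^3)/(3x^4y^2) = -4y/(3x)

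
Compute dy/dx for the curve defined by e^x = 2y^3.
Differentiate both sides with respect to x, treating y as y(x). By the chain rule, any term containing y contributes a factor of y' = dy/dx when we differentiate it.

Move every term to one side and write the relation as F(x, y) = 0. Term by term,
  d/dx[-2y^3] = -6y^2·y'
  d/dx[e^(x)] = e^(x)

The pieces without y' make up ∂F/∂x and the coefficient of y' is ∂F/∂y:
  ∂F/∂x = e^(x),
  ∂F/∂y = -6y^2.

Since d/dx[F] = ∂F/∂x + (∂F/∂y)·y' = 0, solve for y':
  (∂F/∂y)·y' = -∂F/∂x
  dy/dx = -(∂F/∂x)/(∂F/∂y) = -(e^(x))/(-6y^2) = e^(x)/(6y^2)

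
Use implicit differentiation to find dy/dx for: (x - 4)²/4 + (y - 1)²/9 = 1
Take d/dx of both sides. Since y is implicitly a function of x, the chain rule attaches a y' = dy/dx factor whenever we differentiate through y.

Set F(x, y) = (left side) − (right side), so the curve is F = 0. Differentiating each term of F:
  d/dx[(x - 4)^2/4] = x/2 - 2
  d/dx[(y - 1)^2/9] = 2·y'(y - 1)/9
  d/dx[-1] = 0

Collecting, the y'-free part is the partial derivative in x and the y' coefficient is the partial derivative in y:
  ∂F/∂x = x/2 - 2
  ∂F/∂y = 2y/9 - 2/9

so d/dx[F(x, y(x))] = ∂F/∂x + (∂F/∂y)·y' = 0. Rearranging,
  dy/dx = -(∂F/∂x)/(∂F/∂y) = -(x/2 - 2)/(2y/9 - 2/9)
        = -((x - 4)/2)/(2(y - 1)/9) = 9(4 - x)/(4(y - 1))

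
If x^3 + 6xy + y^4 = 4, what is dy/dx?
Take d/dx of both sides. Since y is implicitly a function of x, the chain rule attaches a y' = dy/dx factor whenever we differentiate through y.

Set F(x, y) = (left side) − (right side), so the curve is F = 0. Differentiating each term of F:
  d/dx[x^3] = 3x^2
  d/dx[6xy] = 6x·y' + 6y
  d/dx[y^4] = 4y^3·y'
  d/dx[-4] = 0

Collecting, the y'-free part is the partial derivative in x and the y' coefficient is the partial derivative in y:
  ∂F/∂x = 3x^2 + 6y
  ∂F/∂y = 6x + 4y^3

so d/dx[F(x, y(x))] = ∂F/∂x + (∂F/∂y)·y' = 0. Rearranging,
  dy/dx = -(∂F/∂x)/(∂F/∂y) = -(3x^2 + 6y)/(6x + 4y^3) = 3(-x^2 - 2y)/(2(3x + 2y^3))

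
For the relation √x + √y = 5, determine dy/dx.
Differentiate the relation implicitly: treat y = y(x) and apply the chain rule, so every y-derivative picks up a y' = dy/dx factor.

With everything moved to the left-hand side, differentiate term by term:
  d/dx[√(x)] = 1/(2√(x))
  d/dx[√(y)] = y'/(2√(y))
  d/dx[-5] = 0

Separating the contributions that come from x directly and those that come through y:
  without y':      1/(2√(x))
  multiplying y':  1/(2√(y))

so (1/(2√(x))) + (1/(2√(y)))·y' = 0, and therefore
  dy/dx = -(1/(2√(x)))/(1/(2√(y))) = -√(y)/√(x)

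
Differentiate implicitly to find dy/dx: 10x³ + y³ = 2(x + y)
Differentiate both sides with respect to x, treating y as y(x). By the chain rule, any term containing y contributes a factor of y' = dy/dx when we differentiate it.

Move every term to one side and write the relation as F(x, y) = 0. Term by term,
  d/dx[10x^3] = 30x^2
  d/dx[-2x] = -2
  d/dx[y^3] = 3y^2·y'
  d/dx[-2y] = -2·y'

The pieces without y' make up ∂F/∂x and the coefficient of y' is ∂F/∂y:
  ∂F/∂x = 30x^2 - 2,
  ∂F/∂y = 3y^2 - 2.

Since d/dx[F] = ∂F/∂x + (∂F/∂y)·y' = 0, solve for y':
  (∂F/∂y)·y' = -∂F/∂x
  dy/dx = -(∂F/∂x)/(∂F/∂y) = -(30x^2 - 2)/(3y^2 - 2) = 2(1 - 15x^2)/(3y^2 - 2)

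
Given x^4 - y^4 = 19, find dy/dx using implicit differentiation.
Take d/dx of both sides. Since y is implicitly a function of x, the chain rule attaches a y' = dy/dx factor whenever we differentiate through y.

Set F(x, y) = (left side) − (right side), so the curve is F = 0. Differentiating each term of F:
  d/dx[x^4] = 4x^3
  d/dx[-y^4] = -4y^3·y'
  d/dx[-19] = 0

Collecting, the y'-free part is the partial derivative in x and the y' coefficient is the partial derivative in y:
  ∂F/∂x = 4x^3
  ∂F/∂y = -4y^3

so d/dx[F(x, y(x))] = ∂F/∂x + (∂F/∂y)·y' = 0. Rearranging,
  dy/dx = -(∂F/∂x)/(∂F/∂y) = -(4x^3)/(-4y^3) = x^3/y^3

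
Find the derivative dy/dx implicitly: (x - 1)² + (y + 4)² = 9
Differentiate the relation implicitly: treat y = y(x) and apply the chain rule, so every y-derivative picks up a y' = dy/dx factor.

With everything moved to the left-hand side, differentiate term by term:
  d/dx[(x - 1)^2] = 2x - 2
  d/dx[(y + 4)^2] = 2·y'(y + 4)
  d/dx[-9] = 0

Separating the contributions that come from x directly and those that come through y:
  without y':      2x - 2
  multiplying y':  2y + 8

so (2x - 2) + (2y + 8)·y' = 0, and therefore
  dy/dx = -(2x - 2)/(2y + 8) = (1 - x)/(y + 4)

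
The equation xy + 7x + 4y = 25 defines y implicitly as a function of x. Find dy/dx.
Differentiate both sides with respect to x, treating y as y(x). By the chain rule, any term containing y contributes a factor of y' = dy/dx when we differentiate it.

Move every term to one side and write the relation as F(x, y) = 0. Term by term,
  d/dx[xy] = x·y' + y
  d/dx[7x] = 7
  d/dx[4y] = 4·y'
  d/dx[-25] = 0

The pieces without y' make up ∂F/∂x and the coefficient of y' is ∂F/∂y:
  ∂F/∂x = y + 7,
  ∂F/∂y = x + 4.

Since d/dx[F] = ∂F/∂x + (∂F/∂y)·y' = 0, solve for y':
  (∂F/∂y)·y' = -∂F/∂x
  dy/dx = -(∂F/∂x)/(∂F/∂y) = -(y + 7)/(x + 4) = (-y - 7)/(x + 4)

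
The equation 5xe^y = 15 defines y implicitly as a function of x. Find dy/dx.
Take d/dx of both sides. Since y is implicitly a function of x, the chain rule attaches a y' = dy/dx factor whenever we differentiate through y.

Set F(x, y) = (left side) − (right side), so the curve is F = 0. Differentiating each term of F:
  d/dx[5x·e^(y)] = 5x·y'·e^(y) + 5e^(y)
  d/dx[-15] = 0

Collecting, the y'-free part is the partial derivative in x and the y' coefficient is the partial derivative in y:
  ∂F/∂x = 5e^(y)
  ∂F/∂y = 5x·e^(y)

so d/dx[F(x, y(x))] = ∂F/∂x + (∂F/∂y)·y' = 0. Rearranging,
  dy/dx = -(∂F/∂x)/(∂F/∂y) = -(5e^(y))/(5x·e^(y)) = -1/x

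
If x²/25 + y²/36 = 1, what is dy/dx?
Differentiate both sides with respect to x, treating y as y(x). By the chain rule, any term containing y contributes a factor of y' = dy/dx when we differentiate it.

Move every term to one side and write the relation as F(x, y) = 0. Term by term,
  d/dx[x^2/25] = 2x/25
  d/dx[y^2/36] = y·y'/18
  d/dx[-1] = 0

The pieces without y' make up ∂F/∂x and the coefficient of y' is ∂F/∂y:
  ∂F/∂x = 2x/25,
  ∂F/∂y = y/18.

Since d/dx[F] = ∂F/∂x + (∂F/∂y)·y' = 0, solve for y':
  (∂F/∂y)·y' = -∂F/∂x
  dy/dx = -(∂F/∂x)/(∂F/∂y) = -(2x/25)/(y/18) = -36x/(25y)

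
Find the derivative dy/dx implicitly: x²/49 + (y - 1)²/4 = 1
Take d/dx of both sides. Since y is implicitly a function of x, the chain rule attaches a y' = dy/dx factor whenever we differentiate through y.

Set F(x, y) = (left side) − (right side), so the curve is F = 0. Differentiating each term of F:
  d/dx[x^2/49] = 2x/49
  d/dx[(y - 1)^2/4] = y'(y - 1)/2
  d/dx[-1] = 0

Collecting, the y'-free part is the partial derivative in x and the y' coefficient is the partial derivative in y:
  ∂F/∂x = 2x/49
  ∂F/∂y = y/2 - 1/2

so d/dx[F(x, y(x))] = ∂F/∂x + (∂F/∂y)·y' = 0. Rearranging,
  dy/dx = -(∂F/∂x)/(∂F/∂y) = -(2x/49)/(y/2 - 1/2)
        = -(2x/49)/((y - 1)/2) = -4x/(49y - 49)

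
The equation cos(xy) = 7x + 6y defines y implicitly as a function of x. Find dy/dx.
Apply d/dx to both sides, remembering that y depends on x. Each occurrence of y therefore brings in a y' = dy/dx via the chain rule.

With F(x, y) equal to the left-hand side minus the right, differentiate F term by term:
  d/dx[-7x] = -7
  d/dx[-6y] = -6·y'
  d/dx[cos(xy)] = -(x·y' + y)·sin(xy)
Adding these up, d/dx[F] = 0 becomes
  (-y·sin(xy) - 7) + (-x·sin(xy) - 6)·y' = 0,
so isolating y',
  dy/dx = -(-y·sin(xy) - 7)/(-x·sin(xy) - 6) = -(y·sin(xy) + 7)/(x·sin(xy) + 6)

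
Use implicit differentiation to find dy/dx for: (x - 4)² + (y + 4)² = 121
Differentiate both sides with respect to x, treating y as y(x). By the chain rule, any term containing y contributes a factor of y' = dy/dx when we differentiate it.

Move every term to one side and write the relation as F(x, y) = 0. Term by term,
  d/dx[(x - 4)^2] = 2x - 8
  d/dx[(y + 4)^2] = 2·y'(y + 4)
  d/dx[-121] = 0

The pieces without y' make up ∂F/∂x and the coefficient of y' is ∂F/∂y:
  ∂F/∂x = 2x - 8,
  ∂F/∂y = 2y + 8.

Since d/dx[F] = ∂F/∂x + (∂F/∂y)·y' = 0, solve for y':
  (∂F/∂y)·y' = -∂F/∂x
  dy/dx = -(∂F/∂x)/(∂F/∂y) = -(2x - 8)/(2y + 8) = (4 - x)/(y + 4)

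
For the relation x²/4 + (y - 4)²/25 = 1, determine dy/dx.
Take d/dx of both sides. Since y is implicitly a function of x, the chain rule attaches a y' = dy/dx factor whenever we differentiate through y.

Set F(x, y) = (left side) − (right side), so the curve is F = 0. Differentiating each term of F:
  d/dx[x^2/4] = x/2
  d/dx[(y - 4)^2/25] = 2·y'(y - 4)/25
  d/dx[-1] = 0

Collecting, the y'-free part is the partial derivative in x and the y' coefficient is the partial derivative in y:
  ∂F/∂x = x/2
  ∂F/∂y = 2y/25 - 8/25

so d/dx[F(x, y(x))] = ∂F/∂x + (∂F/∂y)·y' = 0. Rearranging,
  dy/dx = -(∂F/∂x)/(∂F/∂y) = -(x/2)/(2y/25 - 8/25)
        = -(x/2)/(2(y - 4)/25) = -25x/(4y - 16)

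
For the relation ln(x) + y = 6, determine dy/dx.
Apply d/dx to both sides, remembering that y depends on x. Each occurrence of y therefore brings in a y' = dy/dx via the chain rule.

With F(x, y) equal to the left-hand side minus the right, differentiate F term by term:
  d/dx[y] = y'
  d/dx[ln(x)] = 1/x
  d/dx[-6] = 0
Adding these up, d/dx[F] = 0 becomes
  (1/x) + (1)·y' = 0,
so isolating y',
  dy/dx = -(1/x)/(1) = -1/x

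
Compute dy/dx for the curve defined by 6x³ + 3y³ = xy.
Differentiate both sides with respect to x, treating y as y(x). By the chain rule, any term containing y contributes a factor of y' = dy/dx when we differentiate it.

Move every term to one side and write the relation as F(x, y) = 0. Term by term,
  d/dx[6x^3] = 18x^2
  d/dx[-xy] = -x·y' - y
  d/dx[3y^3] = 9y^2·y'

The pieces without y' make up ∂F/∂x and the coefficient of y' is ∂F/∂y:
  ∂F/∂x = 18x^2 - y,
  ∂F/∂y = -x + 9y^2.

Since d/dx[F] = ∂F/∂x + (∂F/∂y)·y' = 0, solve for y':
  (∂F/∂y)·y' = -∂F/∂x
  dy/dx = -(∂F/∂x)/(∂F/∂y) = -(18x^2 - y)/(-x + 9y^2) = (18x^2 - y)/(x - 9y^2)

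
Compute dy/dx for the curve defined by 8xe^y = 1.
Differentiate the relation implicitly: treat y = y(x) and apply the chain rule, so every y-derivative picks up a y' = dy/dx factor.

With everything moved to the left-hand side, differentiate term by term:
  d/dx[8x·e^(y)] = 8x·y'·e^(y) + 8e^(y)
  d/dx[-1] = 0

Separating the contributions that come from x directly and those that come through y:
  without y':      8e^(y)
  multiplying y':  8x·e^(y)

so (8e^(y)) + (8x·e^(y))·y' = 0, and therefore
  dy/dx = -(8e^(y))/(8x·e^(y)) = -1/x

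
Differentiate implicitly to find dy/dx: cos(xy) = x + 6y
Differentiate the relation implicitly: treat y = y(x) and apply the chain rule, so every y-derivative picks up a y' = dy/dx factor.

With everything moved to the left-hand side, differentiate term by term:
  d/dx[-x] = -1
  d/dx[-6y] = -6·y'
  d/dx[cos(xy)] = -(x·y' + y)·sin(xy)

Separating the contributions that come from x directly and those that come through y:
  without y':      -y·sin(xy) - 1
  multiplying y':  -x·sin(xy) - 6

so (-y·sin(xy) - 1) + (-x·sin(xy) - 6)·y' = 0, and therefore
  dy/dx = -(-y·sin(xy) - 1)/(-x·sin(xy) - 6) = -(y·sin(xy) + 1)/(x·sin(xy) + 6)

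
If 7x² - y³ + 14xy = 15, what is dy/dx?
Take d/dx of both sides. Since y is implicitly a function of x, the chain rule attaches a y' = dy/dx factor whenever we differentiate through y.

Set F(x, y) = (left side) − (right side), so the curve is F = 0. Differentiating each term of F:
  d/dx[7x^2] = 14x
  d/dx[14xy] = 14x·y' + 14y
  d/dx[-y^3] = -3y^2·y'
  d/dx[-15] = 0

Collecting, the y'-free part is the partial derivative in x and the y' coefficient is the partial derivative in y:
  ∂F/∂x = 14x + 14y
  ∂F/∂y = 14x - 3y^2

so d/dx[F(x, y(x))] = ∂F/∂x + (∂F/∂y)·y' = 0. Rearranging,
  dy/dx = -(∂F/∂x)/(∂F/∂y) = -(14x + 14y)/(14x - 3y^2) = 14(-x - y)/(14x - 3y^2)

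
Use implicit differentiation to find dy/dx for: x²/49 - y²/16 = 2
Apply d/dx to both sides, remembering that y depends on x. Each occurrence of y therefore brings in a y' = dy/dx via the chain rule.

With F(x, y) equal to the left-hand side minus the right, differentiate F term by term:
  d/dx[x^2/49] = 2x/49
  d/dx[-y^2/16] = -y·y'/8
  d/dx[-2] = 0
Adding these up, d/dx[F] = 0 becomes
  (2x/49) + (-y/8)·y' = 0,
so isolating y',
  dy/dx = -(2x/49)/(-y/8) = 16x/(49y)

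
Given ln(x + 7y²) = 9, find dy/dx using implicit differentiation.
Take d/dx of both sides. Since y is implicitly a function of x, the chain rule attaches a y' = dy/dx factor whenever we differentiate through y.

Set F(x, y) = (left side) − (right side), so the curve is F = 0. Differentiating each term of F:
  d/dx[ln(x + 7y^2)] = (14y·y' + 1)/(x + 7y^2)
  d/dx[-9] = 0

Collecting, the y'-free part is the partial derivative in x and the y' coefficient is the partial derivative in y:
  ∂F/∂x = 1/(x + 7y^2)
  ∂F/∂y = 14y/(x + 7y^2)

so d/dx[F(x, y(x))] = ∂F/∂x + (∂F/∂y)·y' = 0. Rearranging,
  dy/dx = -(∂F/∂x)/(∂F/∂y) = -(1/(x + 7y^2))/(14y/(x + 7y^2)) = -1/(14y)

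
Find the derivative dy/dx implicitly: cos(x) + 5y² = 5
Apply d/dx to both sides, remembering that y depends on x. Each occurrence of y therefore brings in a y' = dy/dx via the chain rule.

With F(x, y) equal to the left-hand side minus the right, differentiate F term by term:
  d/dx[5y^2] = 10y·y'
  d/dx[cos(x)] = -sin(x)
  d/dx[-5] = 0
Adding these up, d/dx[F] = 0 becomes
  (-sin(x)) + (10y)·y' = 0,
so isolating y',
  dy/dx = -(-sin(x))/(10y) = sin(x)/(10y)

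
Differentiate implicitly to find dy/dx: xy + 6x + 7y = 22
Take d/dx of both sides. Since y is implicitly a function of x, the chain rule attaches a y' = dy/dx factor whenever we differentiate through y.

Set F(x, y) = (left side) − (right side), so the curve is F = 0. Differentiating each term of F:
  d/dx[xy] = x·y' + y
  d/dx[6x] = 6
  d/dx[7y] = 7·y'
  d/dx[-22] = 0

Collecting, the y'-free part is the partial derivative in x and the y' coefficient is the partial derivative in y:
  ∂F/∂x = y + 6
  ∂F/∂y = x + 7

so d/dx[F(x, y(x))] = ∂F/∂x + (∂F/∂y)·y' = 0. Rearranging,
  dy/dx = -(∂F/∂x)/(∂F/∂y) = -(y + 6)/(x + 7) = (-y - 6)/(x + 7)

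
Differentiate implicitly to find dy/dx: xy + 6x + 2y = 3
Differentiate the relation implicitly: treat y = y(x) and apply the chain rule, so every y-derivative picks up a y' = dy/dx factor.

With everything moved to the left-hand side, differentiate term by term:
  d/dx[xy] = x·y' + y
  d/dx[6x] = 6
  d/dx[2y] = 2·y'
  d/dx[-3] = 0

Separating the contributions that come from x directly and those that come through y:
  without y':      y + 6
  multiplying y':  x + 2

so (y + 6) + (x + 2)·y' = 0, and therefore
  dy/dx = -(y + 6)/(x + 2) = (-y - 6)/(x + 2)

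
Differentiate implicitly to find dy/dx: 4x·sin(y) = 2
Apply d/dx to both sides, remembering that y depends on x. Each occurrence of y therefore brings in a y' = dy/dx via the chain rule.

With F(x, y) equal to the left-hand side minus the right, differentiate F term by term:
  d/dx[4x·sin(y)] = 4x·y'·cos(y) + 4sin(y)
  d/dx[-2] = 0
Adding these up, d/dx[F] = 0 becomes
  (4sin(y)) + (4x·cos(y))·y' = 0,
so isolating y',
  dy/dx = -(4sin(y))/(4x·cos(y)) = -tan(y)/x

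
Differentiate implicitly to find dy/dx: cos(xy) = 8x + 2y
Differentiate the relation implicitly: treat y = y(x) and apply the chain rule, so every y-derivative picks up a y' = dy/dx factor.

With everything moved to the left-hand side, differentiate term by term:
  d/dx[-8x] = -8
  d/dx[-2y] = -2·y'
  d/dx[cos(xy)] = -(x·y' + y)·sin(xy)

Separating the contributions that come from x directly and those that come through y:
  without y':      -y·sin(xy) - 8
  multiplying y':  -x·sin(xy) - 2

so (-y·sin(xy) - 8) + (-x·sin(xy) - 2)·y' = 0, and therefore
  dy/dx = -(-y·sin(xy) - 8)/(-x·sin(xy) - 2) = -(y·sin(xy) + 8)/(x·sin(xy) + 2)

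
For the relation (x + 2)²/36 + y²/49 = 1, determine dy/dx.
Take d/dx of both sides. Since y is implicitly a function of x, the chain rule attaches a y' = dy/dx factor whenever we differentiate through y.

Set F(x, y) = (left side) − (right side), so the curve is F = 0. Differentiating each term of F:
  d/dx[y^2/49] = 2y·y'/49
  d/dx[(x + 2)^2/36] = x/18 + 1/9
  d/dx[-1] = 0

Collecting, the y'-free part is the partial derivative in x and the y' coefficient is the partial derivative in y:
  ∂F/∂x = x/18 + 1/9
  ∂F/∂y = 2y/49

so d/dx[F(x, y(x))] = ∂F/∂x + (∂F/∂y)·y' = 0. Rearranging,
  dy/dx = -(∂F/∂x)/(∂F/∂y) = -(x/18 + 1/9)/(2y/49)
        = -((x + 2)/18)/(2y/49) = 49(-x - 2)/(36y)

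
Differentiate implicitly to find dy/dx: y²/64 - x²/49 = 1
Differentiate the relation implicitly: treat y = y(x) and apply the chain rule, so every y-derivative picks up a y' = dy/dx factor.

With everything moved to the left-hand side, differentiate term by term:
  d/dx[-x^2/49] = -2x/49
  d/dx[y^2/64] = y·y'/32
  d/dx[-1] = 0

Separating the contributions that come from x directly and those that come through y:
  without y':      -2x/49
  multiplying y':  y/32

so (-2x/49) + (y/32)·y' = 0, and therefore
  dy/dx = -(-2x/49)/(y/32) = 64x/(49y)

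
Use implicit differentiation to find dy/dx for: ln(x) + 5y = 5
Take d/dx of both sides. Since y is implicitly a function of x, the chain rule attaches a y' = dy/dx factor whenever we differentiate through y.

Set F(x, y) = (left side) − (right side), so the curve is F = 0. Differentiating each term of F:
  d/dx[5y] = 5·y'
  d/dx[ln(x)] = 1/x
  d/dx[-5] = 0

Collecting, the y'-free part is the partial derivative in x and the y' coefficient is the partial derivative in y:
  ∂F/∂x = 1/x
  ∂F/∂y = 5

so d/dx[F(x, y(x))] = ∂F/∂x + (∂F/∂y)·y' = 0. Rearranging,
  dy/dx = -(∂F/∂x)/(∂F/∂y) = -(1/x)/(5) = -1/(5x)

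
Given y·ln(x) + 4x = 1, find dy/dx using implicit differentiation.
Take d/dx of both sides. Since y is implicitly a function of x, the chain rule attaches a y' = dy/dx factor whenever we differentiate through y.

Set F(x, y) = (left side) − (right side), so the curve is F = 0. Differentiating each term of F:
  d/dx[4x] = 4
  d/dx[y·ln(x)] = y'·ln(x) + y/x
  d/dx[-1] = 0

Collecting, the y'-free part is the partial derivative in x and the y' coefficient is the partial derivative in y:
  ∂F/∂x = 4 + y/x
  ∂F/∂y = ln(x)

so d/dx[F(x, y(x))] = ∂F/∂x + (∂F/∂y)·y' = 0. Rearranging,
  dy/dx = -(∂F/∂x)/(∂F/∂y) = -(4 + y/x)/(ln(x))
        = -((4x + y)/x)/(ln(x)) = (-4x - y)/(x·ln(x))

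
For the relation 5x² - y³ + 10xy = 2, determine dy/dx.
Apply d/dx to both sides, remembering that y depends on x. Each occurrence of y therefore brings in a y' = dy/dx via the chain rule.

With F(x, y) equal to the left-hand side minus the right, differentiate F term by term:
  d/dx[5x^2] = 10x
  d/dx[10xy] = 10x·y' + 10y
  d/dx[-y^3] = -3y^2·y'
  d/dx[-2] = 0
Adding these up, d/dx[F] = 0 becomes
  (10x + 10y) + (10x - 3y^2)·y' = 0,
so isolating y',
  dy/dx = -(10x + 10y)/(10x - 3y^2) = 10(-x - y)/(10x - 3y^2)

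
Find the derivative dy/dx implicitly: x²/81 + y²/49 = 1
Take d/dx of both sides. Since y is implicitly a function of x, the chain rule attaches a y' = dy/dx factor whenever we differentiate through y.

Set F(x, y) = (left side) − (right side), so the curve is F = 0. Differentiating each term of F:
  d/dx[x^2/81] = 2x/81
  d/dx[y^2/49] = 2y·y'/49
  d/dx[-1] = 0

Collecting, the y'-free part is the partial derivative in x and the y' coefficient is the partial derivative in y:
  ∂F/∂x = 2x/81
  ∂F/∂y = 2y/49

so d/dx[F(x, y(x))] = ∂F/∂x + (∂F/∂y)·y' = 0. Rearranging,
  dy/dx = -(∂F/∂x)/(∂F/∂y) = -(2x/81)/(2y/49) = -49x/(81y)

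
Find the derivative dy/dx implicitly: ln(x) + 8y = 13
Differentiate both sides with respect to x, treating y as y(x). By the chain rule, any term containing y contributes a factor of y' = dy/dx when we differentiate it.

Move every term to one side and write the relation as F(x, y) = 0. Term by term,
  d/dx[8y] = 8·y'
  d/dx[ln(x)] = 1/x
  d/dx[-13] = 0

The pieces without y' make up ∂F/∂x and the coefficient of y' is ∂F/∂y:
  ∂F/∂x = 1/x,
  ∂F/∂y = 8.

Since d/dx[F] = ∂F/∂x + (∂F/∂y)·y' = 0, solve for y':
  (∂F/∂y)·y' = -∂F/∂x
  dy/dx = -(∂F/∂x)/(∂F/∂y) = -(1/x)/(8) = -1/(8x)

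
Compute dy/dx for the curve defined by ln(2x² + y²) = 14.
Take d/dx of both sides. Since y is implicitly a function of x, the chain rule attaches a y' = dy/dx factor whenever we differentiate through y.

Set F(x, y) = (left side) − (right side), so the curve is F = 0. Differentiating each term of F:
  d/dx[ln(2x^2 + y^2)] = (4x + 2y·y')/(2x^2 + y^2)
  d/dx[-14] = 0

Collecting, the y'-free part is the partial derivative in x and the y' coefficient is the partial derivative in y:
  ∂F/∂x = 4x/(2x^2 + y^2)
  ∂F/∂y = 2y/(2x^2 + y^2)

so d/dx[F(x, y(x))] = ∂F/∂x + (∂F/∂y)·y' = 0. Rearranging,
  dy/dx = -(∂F/∂x)/(∂F/∂y) = -(4x/(2x^2 + y^2))/(2y/(2x^2 + y^2)) = -2x/y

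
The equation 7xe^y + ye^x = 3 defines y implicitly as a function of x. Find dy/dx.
Take d/dx of both sides. Since y is implicitly a function of x, the chain rule attaches a y' = dy/dx factor whenever we differentiate through y.

Set F(x, y) = (left side) − (right side), so the curve is F = 0. Differentiating each term of F:
  d/dx[7x·e^(y)] = 7x·y'·e^(y) + 7e^(y)
  d/dx[y·e^(x)] = y·e^(x) + y'·e^(x)
  d/dx[-3] = 0

Collecting, the y'-free part is the partial derivative in x and the y' coefficient is the partial derivative in y:
  ∂F/∂x = y·e^(x) + 7e^(y)
  ∂F/∂y = 7x·e^(y) + e^(x)

so d/dx[F(x, y(x))] = ∂F/∂x + (∂F/∂y)·y' = 0. Rearranging,
  dy/dx = -(∂F/∂x)/(∂F/∂y) = -(y·e^(x) + 7e^(y))/(7x·e^(y) + e^(x)) = (-y·e^(x) - 7e^(y))/(7x·e^(y) + e^(x))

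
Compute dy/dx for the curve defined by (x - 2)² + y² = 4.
Differentiate the relation implicitly: treat y = y(x) and apply the chain rule, so every y-derivative picks up a y' = dy/dx factor.

With everything moved to the left-hand side, differentiate term by term:
  d/dx[y^2] = 2y·y'
  d/dx[(x - 2)^2] = 2x - 4
  d/dx[-4] = 0

Separating the contributions that come from x directly and those that come through y:
  without y':      2x - 4
  multiplying y':  2y

so (2x - 4) + (2y)·y' = 0, and therefore
  dy/dx = -(2x - 4)/(2y) = (2 - x)/y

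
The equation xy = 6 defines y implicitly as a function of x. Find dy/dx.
Take d/dx of both sides. Since y is implicitly a function of x, the chain rule attaches a y' = dy/dx factor whenever we differentiate through y.

Set F(x, y) = (left side) − (right side), so the curve is F = 0. Differentiating each term of F:
  d/dx[xy] = x·y' + y
  d/dx[-6] = 0

Collecting, the y'-free part is the partial derivative in x and the y' coefficient is the partial derivative in y:
  ∂F/∂x = y
  ∂F/∂y = x

so d/dx[F(x, y(x))] = ∂F/∂x + (∂F/∂y)·y' = 0. Rearranging,
  dy/dx = -(∂F/∂x)/(∂F/∂y) = -(y)/(x) = -y/x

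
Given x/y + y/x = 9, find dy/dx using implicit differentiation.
Differentiate the relation implicitly: treat y = y(x) and apply the chain rule, so every y-derivative picks up a y' = dy/dx factor.

With everything moved to the left-hand side, differentiate term by term:
  d/dx[x/y] = -x·y'/y^2 + 1/y
  d/dx[y/x] = y'/x - y/x^2
  d/dx[-9] = 0

Separating the contributions that come from x directly and those that come through y:
  without y':      1/y - y/x^2
  multiplying y':  -x/y^2 + 1/x

so (1/y - y/x^2) + (-x/y^2 + 1/x)·y' = 0, and therefore
  dy/dx = -(1/y - y/x^2)/(-x/y^2 + 1/x)
        = -((x - y)(x + y)/(x^2y))/(-(x - y)(x + y)/(xy^2)) = y/x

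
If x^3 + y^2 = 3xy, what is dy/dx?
Take d/dx of both sides. Since y is implicitly a function of x, the chain rule attaches a y' = dy/dx factor whenever we differentiate through y.

Set F(x, y) = (left side) − (right side), so the curve is F = 0. Differentiating each term of F:
  d/dx[x^3] = 3x^2
  d/dx[-3xy] = -3x·y' - 3y
  d/dx[y^2] = 2y·y'

Collecting, the y'-free part is the partial derivative in x and the y' coefficient is the partial derivative in y:
  ∂F/∂x = 3x^2 - 3y
  ∂F/∂y = -3x + 2y

so d/dx[F(x, y(x))] = ∂F/∂x + (∂F/∂y)·y' = 0. Rearranging,
  dy/dx = -(∂F/∂x)/(∂F/∂y) = -(3x^2 - 3y)/(-3x + 2y) = 3(x^2 - y)/(3x - 2y)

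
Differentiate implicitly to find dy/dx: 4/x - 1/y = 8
Take d/dx of both sides. Since y is implicitly a function of x, the chain rule attaches a y' = dy/dx factor whenever we differentiate through y.

Set F(x, y) = (left side) − (right side), so the curve is F = 0. Differentiating each term of F:
  d/dx[-1/y] = y'/y^2
  d/dx[4/x] = -4/x^2
  d/dx[-8] = 0

Collecting, the y'-free part is the partial derivative in x and the y' coefficient is the partial derivative in y:
  ∂F/∂x = -4/x^2
  ∂F/∂y = y^(-2)

so d/dx[F(x, y(x))] = ∂F/∂x + (∂F/∂y)·y' = 0. Rearranging,
  dy/dx = -(∂F/∂x)/(∂F/∂y) = -(-4/x^2)/(y^(-2)) = 4y^2/x^2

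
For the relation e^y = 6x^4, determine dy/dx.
Differentiate the relation implicitly: treat y = y(x) and apply the chain rule, so every y-derivative picks up a y' = dy/dx factor.

With everything moved to the left-hand side, differentiate term by term:
  d/dx[-6x^4] = -24x^3
  d/dx[e^(y)] = y'·e^(y)

Separating the contributions that come from x directly and those that come through y:
  without y':      -24x^3
  multiplying y':  e^(y)

so (-24x^3) + (e^(y))·y' = 0, and therefore
  dy/dx = -(-24x^3)/(e^(y)) = 24x^3e^(-y)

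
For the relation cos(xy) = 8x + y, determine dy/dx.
Take d/dx of both sides. Since y is implicitly a function of x, the chain rule attaches a y' = dy/dx factor whenever we differentiate through y.

Set F(x, y) = (left side) − (right side), so the curve is F = 0. Differentiating each term of F:
  d/dx[-8x] = -8
  d/dx[-y] = -y'
  d/dx[cos(xy)] = -(x·y' + y)·sin(xy)

Collecting, the y'-free part is the partial derivative in x and the y' coefficient is the partial derivative in y:
  ∂F/∂x = -y·sin(xy) - 8
  ∂F/∂y = -x·sin(xy) - 1

so d/dx[F(x, y(x))] = ∂F/∂x + (∂F/∂y)·y' = 0. Rearranging,
  dy/dx = -(∂F/∂x)/(∂F/∂y) = -(-y·sin(xy) - 8)/(-x·sin(xy) - 1) = -(y·sin(xy) + 8)/(x·sin(xy) + 1)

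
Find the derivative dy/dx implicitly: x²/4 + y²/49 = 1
Differentiate both sides with respect to x, treating y as y(x). By the chain rule, any term containing y contributes a factor of y' = dy/dx when we differentiate it.

Move every term to one side and write the relation as F(x, y) = 0. Term by term,
  d/dx[x^2/4] = x/2
  d/dx[y^2/49] = 2y·y'/49
  d/dx[-1] = 0

The pieces without y' make up ∂F/∂x and the coefficient of y' is ∂F/∂y:
  ∂F/∂x = x/2,
  ∂F/∂y = 2y/49.

Since d/dx[F] = ∂F/∂x + (∂F/∂y)·y' = 0, solve for y':
  (∂F/∂y)·y' = -∂F/∂x
  dy/dx = -(∂F/∂x)/(∂F/∂y) = -(x/2)/(2y/49) = -49x/(4y)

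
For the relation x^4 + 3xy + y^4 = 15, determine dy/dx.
Take d/dx of both sides. Since y is implicitly a function of x, the chain rule attaches a y' = dy/dx factor whenever we differentiate through y.

Set F(x, y) = (left side) − (right side), so the curve is F = 0. Differentiating each term of F:
  d/dx[x^4] = 4x^3
  d/dx[3xy] = 3x·y' + 3y
  d/dx[y^4] = 4y^3·y'
  d/dx[-15] = 0

Collecting, the y'-free part is the partial derivative in x and the y' coefficient is the partial derivative in y:
  ∂F/∂x = 4x^3 + 3y
  ∂F/∂y = 3x + 4y^3

so d/dx[F(x, y(x))] = ∂F/∂x + (∂F/∂y)·y' = 0. Rearranging,
  dy/dx = -(∂F/∂x)/(∂F/∂y) = -(4x^3 + 3y)/(3x + 4y^3) = (-4x^3 - 3y)/(3x + 4y^3)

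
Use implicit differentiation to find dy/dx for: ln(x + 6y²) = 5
Differentiate the relation implicitly: treat y = y(x) and apply the chain rule, so every y-derivative picks up a y' = dy/dx factor.

With everything moved to the left-hand side, differentiate term by term:
  d/dx[ln(x + 6y^2)] = (12y·y' + 1)/(x + 6y^2)
  d/dx[-5] = 0

Separating the contributions that come from x directly and those that come through y:
  without y':      1/(x + 6y^2)
  multiplying y':  12y/(x + 6y^2)

so (1/(x + 6y^2)) + (12y/(x + 6y^2))·y' = 0, and therefore
  dy/dx = -(1/(x + 6y^2))/(12y/(x + 6y^2)) = -1/(12y)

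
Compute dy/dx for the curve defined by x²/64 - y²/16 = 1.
Differentiate the relation implicitly: treat y = y(x) and apply the chain rule, so every y-derivative picks up a y' = dy/dx factor.

With everything moved to the left-hand side, differentiate term by term:
  d/dx[x^2/64] = x/32
  d/dx[-y^2/16] = -y·y'/8
  d/dx[-1] = 0

Separating the contributions that come from x directly and those that come through y:
  without y':      x/32
  multiplying y':  -y/8

so (x/32) + (-y/8)·y' = 0, and therefore
  dy/dx = -(x/32)/(-y/8) = x/(4y)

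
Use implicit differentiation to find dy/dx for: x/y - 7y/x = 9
Take d/dx of both sides. Since y is implicitly a function of x, the chain rule attaches a y' = dy/dx factor whenever we differentiate through y.

Set F(x, y) = (left side) − (right side), so the curve is F = 0. Differentiating each term of F:
  d/dx[x/y] = -x·y'/y^2 + 1/y
  d/dx[-7y/x] = -7·y'/x + 7y/x^2
  d/dx[-9] = 0

Collecting, the y'-free part is the partial derivative in x and the y' coefficient is the partial derivative in y:
  ∂F/∂x = 1/y + 7y/x^2
  ∂F/∂y = -x/y^2 - 7/x

so d/dx[F(x, y(x))] = ∂F/∂x + (∂F/∂y)·y' = 0. Rearranging,
  dy/dx = -(∂F/∂x)/(∂F/∂y) = -(1/y + 7y/x^2)/(-x/y^2 - 7/x)
        = -((x^2 + 7y^2)/(x^2y))/(-(x^2 + 7y^2)/(xy^2)) = y/x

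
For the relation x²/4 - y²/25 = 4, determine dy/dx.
Apply d/dx to both sides, remembering that y depends on x. Each occurrence of y therefore brings in a y' = dy/dx via the chain rule.

With F(x, y) equal to the left-hand side minus the right, differentiate F term by term:
  d/dx[x^2/4] = x/2
  d/dx[-y^2/25] = -2y·y'/25
  d/dx[-4] = 0
Adding these up, d/dx[F] = 0 becomes
  (x/2) + (-2y/25)·y' = 0,
so isolating y',
  dy/dx = -(x/2)/(-2y/25) = 25x/(4y)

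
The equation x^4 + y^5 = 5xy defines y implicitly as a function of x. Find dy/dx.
Differentiate both sides with respect to x, treating y as y(x). By the chain rule, any term containing y contributes a factor of y' = dy/dx when we differentiate it.

Move every term to one side and write the relation as F(x, y) = 0. Term by term,
  d/dx[x^4] = 4x^3
  d/dx[-5xy] = -5x·y' - 5y
  d/dx[y^5] = 5y^4·y'

The pieces without y' make up ∂F/∂x and the coefficient of y' is ∂F/∂y:
  ∂F/∂x = 4x^3 - 5y,
  ∂F/∂y = -5x + 5y^4.

Since d/dx[F] = ∂F/∂x + (∂F/∂y)·y' = 0, solve for y':
  (∂F/∂y)·y' = -∂F/∂x
  dy/dx = -(∂F/∂x)/(∂F/∂y) = -(4x^3 - 5y)/(-5x + 5y^4) = (4x^3/5 - y)/(x - y^4)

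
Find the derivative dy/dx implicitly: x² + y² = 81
Take d/dx of both sides. Since y is implicitly a function of x, the chain rule attaches a y' = dy/dx factor whenever we differentiate through y.

Set F(x, y) = (left side) − (right side), so the curve is F = 0. Differentiating each term of F:
  d/dx[x^2] = 2x
  d/dx[y^2] = 2y·y'
  d/dx[-81] = 0

Collecting, the y'-free part is the partial derivative in x and the y' coefficient is the partial derivative in y:
  ∂F/∂x = 2x
  ∂F/∂y = 2y

so d/dx[F(x, y(x))] = ∂F/∂x + (∂F/∂y)·y' = 0. Rearranging,
  dy/dx = -(∂F/∂x)/(∂F/∂y) = -(2x)/(2y) = -x/y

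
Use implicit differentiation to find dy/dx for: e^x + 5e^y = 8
Differentiate the relation implicitly: treat y = y(x) and apply the chain rule, so every y-derivative picks up a y' = dy/dx factor.

With everything moved to the left-hand side, differentiate term by term:
  d/dx[e^(x)] = e^(x)
  d/dx[5e^(y)] = 5·y'·e^(y)
  d/dx[-8] = 0

Separating the contributions that come from x directly and those that come through y:
  without y':      e^(x)
  multiplying y':  5e^(y)

so (e^(x)) + (5e^(y))·y' = 0, and therefore
  dy/dx = -(e^(x))/(5e^(y)) = -e^(x - y)/5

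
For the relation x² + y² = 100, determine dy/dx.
Differentiate the relation implicitly: treat y = y(x) and apply the chain rule, so every y-derivative picks up a y' = dy/dx factor.

With everything moved to the left-hand side, differentiate term by term:
  d/dx[x^2] = 2x
  d/dx[y^2] = 2y·y'
  d/dx[-100] = 0

Separating the contributions that come from x directly and those that come through y:
  without y':      2x
  multiplying y':  2y

so (2x) + (2y)·y' = 0, and therefore
  dy/dx = -(2x)/(2y) = -x/y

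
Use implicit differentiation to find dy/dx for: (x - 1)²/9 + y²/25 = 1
Differentiate the relation implicitly: treat y = y(x) and apply the chain rule, so every y-derivative picks up a y' = dy/dx factor.

With everything moved to the left-hand side, differentiate term by term:
  d/dx[y^2/25] = 2y·y'/25
  d/dx[(x - 1)^2/9] = 2x/9 - 2/9
  d/dx[-1] = 0

Separating the contributions that come from x directly and those that come through y:
  without y':      2x/9 - 2/9
  multiplying y':  2y/25

so (2x/9 - 2/9) + (2y/25)·y' = 0, and therefore
  dy/dx = -(2x/9 - 2/9)/(2y/25)
        = -(2(x - 1)/9)/(2y/25) = 25(1 - x)/(9y)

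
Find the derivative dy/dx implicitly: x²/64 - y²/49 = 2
Differentiate both sides with respect to x, treating y as y(x). By the chain rule, any term containing y contributes a factor of y' = dy/dx when we differentiate it.

Move every term to one side and write the relation as F(x, y) = 0. Term by term,
  d/dx[x^2/64] = x/32
  d/dx[-y^2/49] = -2y·y'/49
  d/dx[-2] = 0

The pieces without y' make up ∂F/∂x and the coefficient of y' is ∂F/∂y:
  ∂F/∂x = x/32,
  ∂F/∂y = -2y/49.

Since d/dx[F] = ∂F/∂x + (∂F/∂y)·y' = 0, solve for y':
  (∂F/∂y)·y' = -∂F/∂x
  dy/dx = -(∂F/∂x)/(∂F/∂y) = -(x/32)/(-2y/49) = 49x/(64y)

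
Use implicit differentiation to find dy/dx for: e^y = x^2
Differentiate both sides with respect to x, treating y as y(x). By the chain rule, any term containing y contributes a factor of y' = dy/dx when we differentiate it.

Move every term to one side and write the relation as F(x, y) = 0. Term by term,
  d/dx[-x^2] = -2x
  d/dx[e^(y)] = y'·e^(y)

The pieces without y' make up ∂F/∂x and the coefficient of y' is ∂F/∂y:
  ∂F/∂x = -2x,
  ∂F/∂y = e^(y).

Since d/dx[F] = ∂F/∂x + (∂F/∂y)·y' = 0, solve for y':
  (∂F/∂y)·y' = -∂F/∂x
  dy/dx = -(∂F/∂x)/(∂F/∂y) = -(-2x)/(e^(y)) = 2x·e^(-y)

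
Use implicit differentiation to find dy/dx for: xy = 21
Take d/dx of both sides. Since y is implicitly a function of x, the chain rule attaches a y' = dy/dx factor whenever we differentiate through y.

Set F(x, y) = (left side) − (right side), so the curve is F = 0. Differentiating each term of F:
  d/dx[xy] = x·y' + y
  d/dx[-21] = 0

Collecting, the y'-free part is the partial derivative in x and the y' coefficient is the partial derivative in y:
  ∂F/∂x = y
  ∂F/∂y = x

so d/dx[F(x, y(x))] = ∂F/∂x + (∂F/∂y)·y' = 0. Rearranging,
  dy/dx = -(∂F/∂x)/(∂F/∂y) = -(y)/(x) = -y/x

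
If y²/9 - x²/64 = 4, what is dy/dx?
Apply d/dx to both sides, remembering that y depends on x. Each occurrence of y therefore brings in a y' = dy/dx via the chain rule.

With F(x, y) equal to the left-hand side minus the right, differentiate F term by term:
  d/dx[-x^2/64] = -x/32
  d/dx[y^2/9] = 2y·y'/9
  d/dx[-4] = 0
Adding these up, d/dx[F] = 0 becomes
  (-x/32) + (2y/9)·y' = 0,
so isolating y',
  dy/dx = -(-x/32)/(2y/9) = 9x/(64y)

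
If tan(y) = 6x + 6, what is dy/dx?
Differentiate the relation implicitly: treat y = y(x) and apply the chain rule, so every y-derivative picks up a y' = dy/dx factor.

With everything moved to the left-hand side, differentiate term by term:
  d/dx[-6x] = -6
  d/dx[tan(y)] = y'(tan(y)^2 + 1)
  d/dx[-6] = 0

Separating the contributions that come from x directly and those that come through y:
  without y':      -6
  multiplying y':  tan(y)^2 + 1

so (-6) + (tan(y)^2 + 1)·y' = 0, and therefore
  dy/dx = -(-6)/(tan(y)^2 + 1) = 6cos(y)^2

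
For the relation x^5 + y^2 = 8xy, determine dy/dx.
Differentiate the relation implicitly: treat y = y(x) and apply the chain rule, so every y-derivative picks up a y' = dy/dx factor.

With everything moved to the left-hand side, differentiate term by term:
  d/dx[x^5] = 5x^4
  d/dx[-8xy] = -8x·y' - 8y
  d/dx[y^2] = 2y·y'

Separating the contributions that come from x directly and those that come through y:
  without y':      5x^4 - 8y
  multiplying y':  -8x + 2y

so (5x^4 - 8y) + (-8x + 2y)·y' = 0, and therefore
  dy/dx = -(5x^4 - 8y)/(-8x + 2y) = (5x^4 - 8y)/(2(4x - y))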